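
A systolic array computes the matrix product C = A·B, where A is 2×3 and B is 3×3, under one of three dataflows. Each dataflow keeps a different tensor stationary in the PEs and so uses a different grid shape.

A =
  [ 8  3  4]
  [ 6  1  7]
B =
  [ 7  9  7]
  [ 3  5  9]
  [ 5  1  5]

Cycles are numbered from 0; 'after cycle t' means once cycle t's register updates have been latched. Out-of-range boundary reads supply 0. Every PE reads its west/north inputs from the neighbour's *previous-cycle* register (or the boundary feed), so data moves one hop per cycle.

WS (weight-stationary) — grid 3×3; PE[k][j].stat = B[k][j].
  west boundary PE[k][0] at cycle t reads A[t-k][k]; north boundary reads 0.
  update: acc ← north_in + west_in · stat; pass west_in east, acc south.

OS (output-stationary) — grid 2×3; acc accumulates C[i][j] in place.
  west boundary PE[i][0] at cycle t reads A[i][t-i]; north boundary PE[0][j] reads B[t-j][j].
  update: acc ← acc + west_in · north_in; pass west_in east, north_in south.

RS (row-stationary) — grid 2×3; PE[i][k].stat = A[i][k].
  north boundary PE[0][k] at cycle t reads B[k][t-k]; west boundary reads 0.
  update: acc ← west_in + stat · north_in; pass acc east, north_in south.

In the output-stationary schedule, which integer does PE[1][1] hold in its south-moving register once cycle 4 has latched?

Tracing OS — 2×3 array, target PE[1][1]:
  c0 r0c1: 0 / 0 / 0
  c0 r1c0: 0 / 0 / 0
  c0 r1c1: 0 / 0 / 0
  c1 r0c1: 72 / 8 / 9
  c1 r1c0: 42 / 6 / 7
  c1 r1c1: 0 / 0 / 0
  c2 r0c1: 87 / 3 / 5
  c2 r1c0: 45 / 1 / 3
  c2 r1c1: 54 / 6 / 9
  c3 r0c1: 91 / 4 / 1
  c3 r1c0: 80 / 7 / 5
  c3 r1c1: 59 / 1 / 5
  c4 r0c1: 91 / 0 / 0
  c4 r1c0: 80 / 0 / 0
  c4 r1c1: 66 / 7 / 1

register = 1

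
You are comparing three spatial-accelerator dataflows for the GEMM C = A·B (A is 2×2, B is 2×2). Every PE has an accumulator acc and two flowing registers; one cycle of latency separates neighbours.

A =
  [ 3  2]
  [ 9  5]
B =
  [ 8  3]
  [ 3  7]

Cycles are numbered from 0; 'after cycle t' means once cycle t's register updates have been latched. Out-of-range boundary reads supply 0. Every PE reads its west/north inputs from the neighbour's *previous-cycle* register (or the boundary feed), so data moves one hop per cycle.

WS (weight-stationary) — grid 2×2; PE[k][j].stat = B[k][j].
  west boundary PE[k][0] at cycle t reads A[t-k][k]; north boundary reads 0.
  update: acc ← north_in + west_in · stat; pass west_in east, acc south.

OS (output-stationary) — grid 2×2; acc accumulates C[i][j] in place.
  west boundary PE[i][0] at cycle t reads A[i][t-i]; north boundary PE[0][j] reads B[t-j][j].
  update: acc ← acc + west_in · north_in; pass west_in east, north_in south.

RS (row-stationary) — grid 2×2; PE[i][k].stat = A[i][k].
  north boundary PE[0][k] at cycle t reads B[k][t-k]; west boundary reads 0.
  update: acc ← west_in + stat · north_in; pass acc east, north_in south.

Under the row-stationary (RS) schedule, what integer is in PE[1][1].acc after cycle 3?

RS 2×2: PE[1][1] cycle-by-cycle (with neighbour feeds):
  cycle 0: PE[0][1] → acc 0, east 0, south 0
  cycle 0: PE[1][0] → acc 0, east 0, south 0
  cycle 0: PE[1][1] → acc 0, east 0, south 0
  cycle 1: PE[0][1] → acc 30, east 30, south 3
  cycle 1: PE[1][0] → acc 72, east 72, south 8
  cycle 1: PE[1][1] → acc 0, east 0, south 0
  cycle 2: PE[0][1] → acc 23, east 23, south 7
  cycle 2: PE[1][0] → acc 27, east 27, south 3
  cycle 2: PE[1][1] → acc 87, east 87, south 3
  cycle 3: PE[0][1] → acc 0, east 0, south 0
  cycle 3: PE[1][0] → acc 0, east 0, south 0
  cycle 3: PE[1][1] → acc 62, east 62, south 7

PE[1][1].acc = 62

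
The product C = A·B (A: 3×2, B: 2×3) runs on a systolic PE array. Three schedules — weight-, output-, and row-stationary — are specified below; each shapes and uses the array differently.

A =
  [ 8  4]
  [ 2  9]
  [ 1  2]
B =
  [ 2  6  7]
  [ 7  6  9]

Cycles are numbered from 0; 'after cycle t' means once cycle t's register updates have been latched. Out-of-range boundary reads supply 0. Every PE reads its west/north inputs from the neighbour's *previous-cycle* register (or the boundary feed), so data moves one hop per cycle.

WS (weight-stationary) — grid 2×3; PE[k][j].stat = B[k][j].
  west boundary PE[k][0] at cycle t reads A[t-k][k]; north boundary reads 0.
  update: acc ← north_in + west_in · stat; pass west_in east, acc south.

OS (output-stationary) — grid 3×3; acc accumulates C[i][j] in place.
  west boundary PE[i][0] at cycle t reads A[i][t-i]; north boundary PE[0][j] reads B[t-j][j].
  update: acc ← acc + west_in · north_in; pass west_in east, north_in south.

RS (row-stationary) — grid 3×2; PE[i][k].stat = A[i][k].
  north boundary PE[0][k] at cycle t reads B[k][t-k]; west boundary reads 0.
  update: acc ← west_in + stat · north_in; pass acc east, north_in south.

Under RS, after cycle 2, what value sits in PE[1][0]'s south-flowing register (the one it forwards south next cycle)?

Tracing RS — 3×2 array, target PE[1][0]:
  step 0 · PE0,0: acc=16; fwd→16 fwd↓2
  step 0 · PE1,0: acc=0; fwd→0 fwd↓0
  step 1 · PE0,0: acc=48; fwd→48 fwd↓6
  step 1 · PE1,0: acc=4; fwd→4 fwd↓2
  step 2 · PE0,0: acc=56; fwd→56 fwd↓7
  step 2 · PE1,0: acc=12; fwd→12 fwd↓6

register = 6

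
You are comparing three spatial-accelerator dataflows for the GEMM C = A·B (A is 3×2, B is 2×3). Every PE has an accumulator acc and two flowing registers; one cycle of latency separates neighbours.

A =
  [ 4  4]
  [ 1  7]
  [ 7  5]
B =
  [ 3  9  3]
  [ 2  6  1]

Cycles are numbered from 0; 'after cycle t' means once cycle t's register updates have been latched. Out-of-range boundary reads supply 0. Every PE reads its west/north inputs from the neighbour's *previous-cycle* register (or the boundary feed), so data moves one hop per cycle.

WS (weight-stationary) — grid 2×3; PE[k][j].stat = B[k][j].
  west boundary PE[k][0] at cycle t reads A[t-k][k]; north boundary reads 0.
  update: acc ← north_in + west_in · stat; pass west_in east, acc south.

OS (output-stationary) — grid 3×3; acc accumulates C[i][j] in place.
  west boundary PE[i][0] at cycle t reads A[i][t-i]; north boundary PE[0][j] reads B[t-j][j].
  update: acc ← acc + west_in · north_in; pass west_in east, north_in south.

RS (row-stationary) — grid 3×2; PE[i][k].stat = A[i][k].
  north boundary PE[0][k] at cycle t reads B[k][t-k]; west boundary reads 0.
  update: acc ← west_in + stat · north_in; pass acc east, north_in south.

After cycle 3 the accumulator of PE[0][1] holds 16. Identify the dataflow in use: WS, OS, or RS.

dataflow = RS

— WS: 2×3; PE[0][1] trace:
  @0  [0,1]  acc 0  |  →0  ↓0
  @1  [0,1]  acc 36  |  →4  ↓36
  @2  [0,1]  acc 9  |  →1  ↓9
  @3  [0,1]  acc 63  |  →7  ↓63
— OS: 3×3; PE[0][1] trace:
  @0  [0,1]  acc 0  |  →0  ↓0
  @1  [0,1]  acc 36  |  →4  ↓9
  @2  [0,1]  acc 60  |  →4  ↓6
  @3  [0,1]  acc 60  |  →0  ↓0
— RS: 3×2; PE[0][1] trace:
  @0  [0,1]  acc 0  |  →0  ↓0
  @1  [0,1]  acc 20  |  →20  ↓2
  @2  [0,1]  acc 60  |  →60  ↓6
  @3  [0,1]  acc 16  |  →16  ↓1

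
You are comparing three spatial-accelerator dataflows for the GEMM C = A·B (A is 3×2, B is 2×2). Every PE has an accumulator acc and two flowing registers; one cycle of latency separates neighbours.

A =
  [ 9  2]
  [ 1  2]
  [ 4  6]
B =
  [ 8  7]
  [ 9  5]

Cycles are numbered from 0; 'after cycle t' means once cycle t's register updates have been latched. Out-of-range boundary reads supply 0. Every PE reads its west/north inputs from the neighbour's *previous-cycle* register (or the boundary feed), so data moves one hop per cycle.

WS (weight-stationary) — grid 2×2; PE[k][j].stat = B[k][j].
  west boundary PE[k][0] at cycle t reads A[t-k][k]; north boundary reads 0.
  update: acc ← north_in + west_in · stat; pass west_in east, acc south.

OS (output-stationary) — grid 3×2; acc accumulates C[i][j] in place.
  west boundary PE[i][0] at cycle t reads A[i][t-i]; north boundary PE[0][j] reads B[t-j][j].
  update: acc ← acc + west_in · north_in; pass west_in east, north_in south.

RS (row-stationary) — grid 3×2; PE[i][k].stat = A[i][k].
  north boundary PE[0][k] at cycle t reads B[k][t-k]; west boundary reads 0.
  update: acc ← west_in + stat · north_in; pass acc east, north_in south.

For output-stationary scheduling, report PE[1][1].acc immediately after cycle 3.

PE[1][1].acc = 17

OS 3×2: PE[1][1] cycle-by-cycle (with neighbour feeds):
  @0  [0,1]  acc 0  |  →0  ↓0
  @0  [1,0]  acc 0  |  →0  ↓0
  @0  [1,1]  acc 0  |  →0  ↓0
  @1  [0,1]  acc 63  |  →9  ↓7
  @1  [1,0]  acc 8  |  →1  ↓8
  @1  [1,1]  acc 0  |  →0  ↓0
  @2  [0,1]  acc 73  |  →2  ↓5
  @2  [1,0]  acc 26  |  →2  ↓9
  @2  [1,1]  acc 7  |  →1  ↓7
  @3  [0,1]  acc 73  |  →0  ↓0
  @3  [1,0]  acc 26  |  →0  ↓0
  @3  [1,1]  acc 17  |  →2  ↓5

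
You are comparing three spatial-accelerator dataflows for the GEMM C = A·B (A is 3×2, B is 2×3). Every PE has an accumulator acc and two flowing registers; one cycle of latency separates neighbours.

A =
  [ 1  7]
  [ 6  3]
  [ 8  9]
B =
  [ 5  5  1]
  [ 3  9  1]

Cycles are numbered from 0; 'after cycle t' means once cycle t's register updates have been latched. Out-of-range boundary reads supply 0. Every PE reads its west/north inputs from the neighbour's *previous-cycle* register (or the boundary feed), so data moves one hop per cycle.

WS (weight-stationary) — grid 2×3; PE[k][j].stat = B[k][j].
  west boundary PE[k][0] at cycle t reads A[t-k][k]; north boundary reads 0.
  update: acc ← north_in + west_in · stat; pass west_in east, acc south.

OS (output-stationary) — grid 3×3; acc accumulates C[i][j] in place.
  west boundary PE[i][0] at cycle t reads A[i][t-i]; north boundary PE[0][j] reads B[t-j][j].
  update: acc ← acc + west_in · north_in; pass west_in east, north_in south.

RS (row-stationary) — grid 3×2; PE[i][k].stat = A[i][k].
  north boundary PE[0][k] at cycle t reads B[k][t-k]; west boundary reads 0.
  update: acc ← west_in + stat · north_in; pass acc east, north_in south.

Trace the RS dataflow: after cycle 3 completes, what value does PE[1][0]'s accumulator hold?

PE[1][0].acc = 6

RS on a 3×2 grid — tracing PE[1][0] and its feeders:
  [0] (0,0) acc=5 (h:5 v:5)
  [0] (1,0) acc=0 (h:0 v:0)
  [1] (0,0) acc=5 (h:5 v:5)
  [1] (1,0) acc=30 (h:30 v:5)
  [2] (0,0) acc=1 (h:1 v:1)
  [2] (1,0) acc=30 (h:30 v:5)
  [3] (0,0) acc=0 (h:0 v:0)
  [3] (1,0) acc=6 (h:6 v:1)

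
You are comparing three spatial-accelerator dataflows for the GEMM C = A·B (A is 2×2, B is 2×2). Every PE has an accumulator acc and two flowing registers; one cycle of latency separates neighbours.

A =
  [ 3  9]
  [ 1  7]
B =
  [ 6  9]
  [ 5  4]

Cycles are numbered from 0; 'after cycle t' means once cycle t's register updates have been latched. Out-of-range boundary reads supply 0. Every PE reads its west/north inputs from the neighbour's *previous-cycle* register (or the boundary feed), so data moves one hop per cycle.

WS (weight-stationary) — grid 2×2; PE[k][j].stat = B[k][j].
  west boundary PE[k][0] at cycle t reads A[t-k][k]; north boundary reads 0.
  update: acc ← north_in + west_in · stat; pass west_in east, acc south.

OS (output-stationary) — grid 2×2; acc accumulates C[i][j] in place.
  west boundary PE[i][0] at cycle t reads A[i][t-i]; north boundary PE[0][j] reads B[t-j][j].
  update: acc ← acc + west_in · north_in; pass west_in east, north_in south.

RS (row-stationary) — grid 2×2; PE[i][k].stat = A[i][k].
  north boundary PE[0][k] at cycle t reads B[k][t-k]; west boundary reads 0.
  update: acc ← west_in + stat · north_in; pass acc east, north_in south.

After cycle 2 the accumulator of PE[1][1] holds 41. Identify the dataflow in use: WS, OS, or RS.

WS (2×2 grid), PE[1][1]:
  step 0 · PE1,1: acc=0; fwd→0 fwd↓0
  step 1 · PE1,1: acc=0; fwd→0 fwd↓0
  step 2 · PE1,1: acc=63; fwd→9 fwd↓63
OS (2×2 grid), PE[1][1]:
  step 0 · PE1,1: acc=0; fwd→0 fwd↓0
  step 1 · PE1,1: acc=0; fwd→0 fwd↓0
  step 2 · PE1,1: acc=9; fwd→1 fwd↓9
RS (2×2 grid), PE[1][1]:
  step 0 · PE1,1: acc=0; fwd→0 fwd↓0
  step 1 · PE1,1: acc=0; fwd→0 fwd↓0
  step 2 · PE1,1: acc=41; fwd→41 fwd↓5

dataflow = RS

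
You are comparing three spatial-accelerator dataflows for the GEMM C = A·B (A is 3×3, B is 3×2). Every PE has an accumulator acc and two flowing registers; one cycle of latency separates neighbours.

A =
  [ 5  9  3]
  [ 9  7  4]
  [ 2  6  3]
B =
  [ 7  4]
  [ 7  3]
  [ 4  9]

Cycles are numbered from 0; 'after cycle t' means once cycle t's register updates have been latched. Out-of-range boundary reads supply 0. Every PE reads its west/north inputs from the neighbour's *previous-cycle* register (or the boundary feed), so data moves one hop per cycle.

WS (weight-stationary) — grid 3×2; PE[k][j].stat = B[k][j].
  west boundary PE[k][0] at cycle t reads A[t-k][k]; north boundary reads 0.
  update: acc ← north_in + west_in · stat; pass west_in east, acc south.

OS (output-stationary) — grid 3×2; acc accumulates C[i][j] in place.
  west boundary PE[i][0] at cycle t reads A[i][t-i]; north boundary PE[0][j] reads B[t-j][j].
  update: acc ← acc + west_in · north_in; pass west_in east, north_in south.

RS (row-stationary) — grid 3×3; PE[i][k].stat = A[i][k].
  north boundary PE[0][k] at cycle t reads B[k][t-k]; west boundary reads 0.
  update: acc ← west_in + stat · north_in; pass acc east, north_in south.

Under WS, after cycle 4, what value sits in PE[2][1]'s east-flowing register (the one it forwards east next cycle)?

WS on a 3×2 grid — tracing PE[2][1] and its feeders:
  after 0 — PE[1][1] acc=0, pass-E 0, pass-S 0
  after 0 — PE[2][0] acc=0, pass-E 0, pass-S 0
  after 0 — PE[2][1] acc=0, pass-E 0, pass-S 0
  after 1 — PE[1][1] acc=0, pass-E 0, pass-S 0
  after 1 — PE[2][0] acc=0, pass-E 0, pass-S 0
  after 1 — PE[2][1] acc=0, pass-E 0, pass-S 0
  after 2 — PE[1][1] acc=47, pass-E 9, pass-S 47
  after 2 — PE[2][0] acc=110, pass-E 3, pass-S 110
  after 2 — PE[2][1] acc=0, pass-E 0, pass-S 0
  after 3 — PE[1][1] acc=57, pass-E 7, pass-S 57
  after 3 — PE[2][0] acc=128, pass-E 4, pass-S 128
  after 3 — PE[2][1] acc=74, pass-E 3, pass-S 74
  after 4 — PE[1][1] acc=26, pass-E 6, pass-S 26
  after 4 — PE[2][0] acc=68, pass-E 3, pass-S 68
  after 4 — PE[2][1] acc=93, pass-E 4, pass-S 93

register = 4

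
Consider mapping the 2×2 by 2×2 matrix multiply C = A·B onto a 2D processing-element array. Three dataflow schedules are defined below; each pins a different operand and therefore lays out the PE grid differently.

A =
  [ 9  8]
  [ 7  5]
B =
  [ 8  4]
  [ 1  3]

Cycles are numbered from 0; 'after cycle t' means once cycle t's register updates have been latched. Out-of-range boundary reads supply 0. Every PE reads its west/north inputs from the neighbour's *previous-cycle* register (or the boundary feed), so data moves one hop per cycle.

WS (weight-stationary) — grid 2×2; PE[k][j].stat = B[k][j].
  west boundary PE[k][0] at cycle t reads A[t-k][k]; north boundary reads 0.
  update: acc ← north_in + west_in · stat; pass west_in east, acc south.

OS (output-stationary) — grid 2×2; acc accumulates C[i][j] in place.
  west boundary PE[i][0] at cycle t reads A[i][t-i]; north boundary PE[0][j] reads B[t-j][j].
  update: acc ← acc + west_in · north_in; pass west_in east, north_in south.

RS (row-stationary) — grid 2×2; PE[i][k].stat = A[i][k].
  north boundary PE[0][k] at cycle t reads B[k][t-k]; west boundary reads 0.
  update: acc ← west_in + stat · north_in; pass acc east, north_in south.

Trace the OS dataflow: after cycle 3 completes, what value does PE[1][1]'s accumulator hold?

PE[1][1].acc = 43

Tracing OS — 2×2 array, target PE[1][1]:
  step 0 · PE0,1: acc=0; fwd→0 fwd↓0
  step 0 · PE1,0: acc=0; fwd→0 fwd↓0
  step 0 · PE1,1: acc=0; fwd→0 fwd↓0
  step 1 · PE0,1: acc=36; fwd→9 fwd↓4
  step 1 · PE1,0: acc=56; fwd→7 fwd↓8
  step 1 · PE1,1: acc=0; fwd→0 fwd↓0
  step 2 · PE0,1: acc=60; fwd→8 fwd↓3
  step 2 · PE1,0: acc=61; fwd→5 fwd↓1
  step 2 · PE1,1: acc=28; fwd→7 fwd↓4
  step 3 · PE0,1: acc=60; fwd→0 fwd↓0
  step 3 · PE1,0: acc=61; fwd→0 fwd↓0
  step 3 · PE1,1: acc=43; fwd→5 fwd↓3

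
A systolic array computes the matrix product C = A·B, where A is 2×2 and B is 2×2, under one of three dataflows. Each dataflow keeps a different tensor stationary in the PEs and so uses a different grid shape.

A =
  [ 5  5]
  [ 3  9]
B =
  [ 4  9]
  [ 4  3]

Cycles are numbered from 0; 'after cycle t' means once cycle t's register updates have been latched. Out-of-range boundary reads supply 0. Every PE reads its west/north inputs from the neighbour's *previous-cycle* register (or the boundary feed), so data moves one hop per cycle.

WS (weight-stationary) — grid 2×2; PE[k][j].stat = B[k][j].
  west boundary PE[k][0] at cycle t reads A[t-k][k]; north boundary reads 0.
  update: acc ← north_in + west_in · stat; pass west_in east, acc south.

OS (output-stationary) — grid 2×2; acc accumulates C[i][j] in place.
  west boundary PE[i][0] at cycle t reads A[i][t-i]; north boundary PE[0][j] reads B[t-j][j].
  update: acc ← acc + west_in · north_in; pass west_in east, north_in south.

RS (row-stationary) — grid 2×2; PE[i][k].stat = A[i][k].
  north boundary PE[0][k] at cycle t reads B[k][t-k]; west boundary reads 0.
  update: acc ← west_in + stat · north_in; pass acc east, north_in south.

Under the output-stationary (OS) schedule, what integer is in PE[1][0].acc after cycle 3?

OS 2×2: PE[1][0] cycle-by-cycle (with neighbour feeds):
  c0 r0c0: 20 / 5 / 4
  c0 r1c0: 0 / 0 / 0
  c1 r0c0: 40 / 5 / 4
  c1 r1c0: 12 / 3 / 4
  c2 r0c0: 40 / 0 / 0
  c2 r1c0: 48 / 9 / 4
  c3 r0c0: 40 / 0 / 0
  c3 r1c0: 48 / 0 / 0

PE[1][0].acc = 48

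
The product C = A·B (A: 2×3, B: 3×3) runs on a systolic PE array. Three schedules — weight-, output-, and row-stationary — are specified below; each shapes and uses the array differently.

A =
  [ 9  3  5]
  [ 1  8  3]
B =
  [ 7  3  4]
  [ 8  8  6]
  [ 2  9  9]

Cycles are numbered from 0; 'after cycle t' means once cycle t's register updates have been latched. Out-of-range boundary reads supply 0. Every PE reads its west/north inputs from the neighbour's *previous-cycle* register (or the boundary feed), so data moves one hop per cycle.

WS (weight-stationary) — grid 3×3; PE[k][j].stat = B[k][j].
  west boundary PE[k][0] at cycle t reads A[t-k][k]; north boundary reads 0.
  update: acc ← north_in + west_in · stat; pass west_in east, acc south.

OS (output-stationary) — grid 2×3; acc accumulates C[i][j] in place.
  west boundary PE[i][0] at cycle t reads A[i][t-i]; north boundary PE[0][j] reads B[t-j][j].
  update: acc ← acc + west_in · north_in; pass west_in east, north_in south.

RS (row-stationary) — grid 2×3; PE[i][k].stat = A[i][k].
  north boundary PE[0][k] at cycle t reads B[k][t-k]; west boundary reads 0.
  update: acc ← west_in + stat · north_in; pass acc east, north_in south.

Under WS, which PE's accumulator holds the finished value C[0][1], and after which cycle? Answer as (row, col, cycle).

WS — PE[2][1] is where C[0][1] collects:
  cycle 0: PE[2][1] → acc 0, east 0, south 0
  cycle 1: PE[2][1] → acc 0, east 0, south 0
  cycle 2: PE[2][1] → acc 0, east 0, south 0
  cycle 3: PE[2][1] → acc 96, east 5, south 96

(row, col, cycle) = (2, 1, 3)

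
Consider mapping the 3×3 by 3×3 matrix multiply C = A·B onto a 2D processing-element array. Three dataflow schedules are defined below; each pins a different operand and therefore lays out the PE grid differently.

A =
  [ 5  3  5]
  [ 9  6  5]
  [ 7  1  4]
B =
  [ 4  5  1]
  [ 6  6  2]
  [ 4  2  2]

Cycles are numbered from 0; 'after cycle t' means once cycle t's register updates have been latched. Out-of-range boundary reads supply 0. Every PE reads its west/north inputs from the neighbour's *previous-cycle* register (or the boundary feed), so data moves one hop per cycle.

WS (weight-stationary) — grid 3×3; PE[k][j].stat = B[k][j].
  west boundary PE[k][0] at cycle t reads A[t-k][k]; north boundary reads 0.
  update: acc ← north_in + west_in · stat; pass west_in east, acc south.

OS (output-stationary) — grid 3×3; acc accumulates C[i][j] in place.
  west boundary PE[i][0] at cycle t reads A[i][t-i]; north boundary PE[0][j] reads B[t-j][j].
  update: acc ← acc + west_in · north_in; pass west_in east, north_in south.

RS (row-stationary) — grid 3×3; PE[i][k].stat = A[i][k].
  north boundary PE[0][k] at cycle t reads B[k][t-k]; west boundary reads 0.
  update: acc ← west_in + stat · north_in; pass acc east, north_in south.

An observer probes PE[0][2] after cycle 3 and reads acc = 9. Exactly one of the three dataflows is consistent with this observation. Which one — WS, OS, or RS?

dataflow = WS

Under WS (3×3), PE[0][2]:
  step 0 · PE0,2: acc=0; fwd→0 fwd↓0
  step 1 · PE0,2: acc=0; fwd→0 fwd↓0
  step 2 · PE0,2: acc=5; fwd→5 fwd↓5
  step 3 · PE0,2: acc=9; fwd→9 fwd↓9
Under OS (3×3), PE[0][2]:
  step 0 · PE0,2: acc=0; fwd→0 fwd↓0
  step 1 · PE0,2: acc=0; fwd→0 fwd↓0
  step 2 · PE0,2: acc=5; fwd→5 fwd↓1
  step 3 · PE0,2: acc=11; fwd→3 fwd↓2
Under RS (3×3), PE[0][2]:
  step 0 · PE0,2: acc=0; fwd→0 fwd↓0
  step 1 · PE0,2: acc=0; fwd→0 fwd↓0
  step 2 · PE0,2: acc=58; fwd→58 fwd↓4
  step 3 · PE0,2: acc=53; fwd→53 fwd↓2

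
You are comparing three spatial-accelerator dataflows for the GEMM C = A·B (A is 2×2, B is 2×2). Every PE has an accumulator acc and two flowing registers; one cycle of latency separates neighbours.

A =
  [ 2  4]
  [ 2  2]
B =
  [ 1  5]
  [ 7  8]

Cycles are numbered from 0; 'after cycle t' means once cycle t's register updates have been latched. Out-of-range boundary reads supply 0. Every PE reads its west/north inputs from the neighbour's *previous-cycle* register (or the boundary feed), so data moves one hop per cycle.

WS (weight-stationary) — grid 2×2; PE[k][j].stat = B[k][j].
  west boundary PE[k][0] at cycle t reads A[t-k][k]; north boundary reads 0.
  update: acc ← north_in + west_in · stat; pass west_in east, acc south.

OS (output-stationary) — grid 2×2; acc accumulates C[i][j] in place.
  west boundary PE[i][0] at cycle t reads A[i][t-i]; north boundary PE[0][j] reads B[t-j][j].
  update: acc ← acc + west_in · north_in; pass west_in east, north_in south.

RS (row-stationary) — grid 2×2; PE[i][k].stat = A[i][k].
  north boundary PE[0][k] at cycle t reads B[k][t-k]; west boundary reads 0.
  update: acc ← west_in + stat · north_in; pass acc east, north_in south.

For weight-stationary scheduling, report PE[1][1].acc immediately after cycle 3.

WS (2×2). Following PE[1][1] plus its west/north inputs:
  [0] (0,1) acc=0 (h:0 v:0)
  [0] (1,0) acc=0 (h:0 v:0)
  [0] (1,1) acc=0 (h:0 v:0)
  [1] (0,1) acc=10 (h:2 v:10)
  [1] (1,0) acc=30 (h:4 v:30)
  [1] (1,1) acc=0 (h:0 v:0)
  [2] (0,1) acc=10 (h:2 v:10)
  [2] (1,0) acc=16 (h:2 v:16)
  [2] (1,1) acc=42 (h:4 v:42)
  [3] (0,1) acc=0 (h:0 v:0)
  [3] (1,0) acc=0 (h:0 v:0)
  [3] (1,1) acc=26 (h:2 v:26)

PE[1][1].acc = 26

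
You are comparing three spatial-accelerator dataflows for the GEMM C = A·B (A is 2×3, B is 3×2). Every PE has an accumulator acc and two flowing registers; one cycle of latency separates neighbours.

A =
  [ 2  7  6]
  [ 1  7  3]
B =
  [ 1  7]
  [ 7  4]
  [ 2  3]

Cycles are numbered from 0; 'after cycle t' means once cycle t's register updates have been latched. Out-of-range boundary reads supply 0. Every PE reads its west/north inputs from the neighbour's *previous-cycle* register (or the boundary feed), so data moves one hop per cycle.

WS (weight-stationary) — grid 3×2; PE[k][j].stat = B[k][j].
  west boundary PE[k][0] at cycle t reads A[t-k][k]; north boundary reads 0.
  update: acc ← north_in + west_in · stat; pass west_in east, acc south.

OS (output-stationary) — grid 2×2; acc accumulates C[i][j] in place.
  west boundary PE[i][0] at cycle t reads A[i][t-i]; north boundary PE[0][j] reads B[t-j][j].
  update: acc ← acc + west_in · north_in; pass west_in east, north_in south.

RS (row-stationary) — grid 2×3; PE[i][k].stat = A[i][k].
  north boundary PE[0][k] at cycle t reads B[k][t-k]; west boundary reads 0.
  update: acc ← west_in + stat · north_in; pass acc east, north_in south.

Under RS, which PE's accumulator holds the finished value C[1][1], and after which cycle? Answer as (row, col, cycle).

(row, col, cycle) = (1, 2, 4)

RS — PE[1][2] is where C[1][1] collects:
  @0  [1,2]  acc 0  |  →0  ↓0
  @1  [1,2]  acc 0  |  →0  ↓0
  @2  [1,2]  acc 0  |  →0  ↓0
  @3  [1,2]  acc 56  |  →56  ↓2
  @4  [1,2]  acc 44  |  →44  ↓3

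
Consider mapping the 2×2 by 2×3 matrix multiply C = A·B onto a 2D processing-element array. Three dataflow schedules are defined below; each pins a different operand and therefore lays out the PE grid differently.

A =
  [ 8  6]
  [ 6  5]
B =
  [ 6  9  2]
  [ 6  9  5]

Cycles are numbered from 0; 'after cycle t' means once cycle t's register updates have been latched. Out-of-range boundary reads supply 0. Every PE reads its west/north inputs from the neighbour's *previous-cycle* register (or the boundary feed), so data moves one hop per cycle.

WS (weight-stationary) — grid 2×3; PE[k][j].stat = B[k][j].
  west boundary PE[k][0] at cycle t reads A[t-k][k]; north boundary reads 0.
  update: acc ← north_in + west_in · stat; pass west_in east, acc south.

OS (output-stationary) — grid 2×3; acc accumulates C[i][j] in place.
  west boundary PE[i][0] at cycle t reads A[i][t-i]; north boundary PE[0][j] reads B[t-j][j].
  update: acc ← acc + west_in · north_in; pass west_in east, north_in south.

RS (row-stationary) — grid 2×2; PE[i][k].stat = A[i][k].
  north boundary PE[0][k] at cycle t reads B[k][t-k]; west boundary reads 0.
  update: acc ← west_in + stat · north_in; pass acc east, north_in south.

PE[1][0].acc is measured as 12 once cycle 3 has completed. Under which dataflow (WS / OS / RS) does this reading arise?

Under WS (2×3), PE[1][0]:
  c0 r1c0: 0 / 0 / 0
  c1 r1c0: 84 / 6 / 84
  c2 r1c0: 66 / 5 / 66
  c3 r1c0: 0 / 0 / 0
Under OS (2×3), PE[1][0]:
  c0 r1c0: 0 / 0 / 0
  c1 r1c0: 36 / 6 / 6
  c2 r1c0: 66 / 5 / 6
  c3 r1c0: 66 / 0 / 0
Under RS (2×2), PE[1][0]:
  c0 r1c0: 0 / 0 / 0
  c1 r1c0: 36 / 36 / 6
  c2 r1c0: 54 / 54 / 9
  c3 r1c0: 12 / 12 / 2

dataflow = RS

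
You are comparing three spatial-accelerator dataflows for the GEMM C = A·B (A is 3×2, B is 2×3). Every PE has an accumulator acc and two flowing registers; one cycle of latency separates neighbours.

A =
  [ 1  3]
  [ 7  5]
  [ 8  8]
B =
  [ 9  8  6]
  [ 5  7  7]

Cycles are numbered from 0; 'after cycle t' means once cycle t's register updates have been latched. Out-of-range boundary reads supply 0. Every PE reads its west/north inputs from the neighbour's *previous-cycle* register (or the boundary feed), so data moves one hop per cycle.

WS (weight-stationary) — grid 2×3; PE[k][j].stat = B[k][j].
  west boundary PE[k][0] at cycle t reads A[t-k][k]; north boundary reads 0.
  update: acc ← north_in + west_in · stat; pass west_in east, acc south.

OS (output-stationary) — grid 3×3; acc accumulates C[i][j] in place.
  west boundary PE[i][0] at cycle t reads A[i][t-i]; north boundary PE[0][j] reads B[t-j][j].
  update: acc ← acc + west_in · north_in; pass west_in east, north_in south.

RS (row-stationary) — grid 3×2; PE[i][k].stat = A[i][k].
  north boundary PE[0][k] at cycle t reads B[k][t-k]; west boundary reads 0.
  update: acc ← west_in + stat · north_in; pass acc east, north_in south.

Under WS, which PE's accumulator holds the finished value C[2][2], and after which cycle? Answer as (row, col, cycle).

(row, col, cycle) = (1, 2, 5)

WS: C[2][2] accumulates in PE[1][2]:
  c0 r1c2: 0 / 0 / 0
  c1 r1c2: 0 / 0 / 0
  c2 r1c2: 0 / 0 / 0
  c3 r1c2: 27 / 3 / 27
  c4 r1c2: 77 / 5 / 77
  c5 r1c2: 104 / 8 / 104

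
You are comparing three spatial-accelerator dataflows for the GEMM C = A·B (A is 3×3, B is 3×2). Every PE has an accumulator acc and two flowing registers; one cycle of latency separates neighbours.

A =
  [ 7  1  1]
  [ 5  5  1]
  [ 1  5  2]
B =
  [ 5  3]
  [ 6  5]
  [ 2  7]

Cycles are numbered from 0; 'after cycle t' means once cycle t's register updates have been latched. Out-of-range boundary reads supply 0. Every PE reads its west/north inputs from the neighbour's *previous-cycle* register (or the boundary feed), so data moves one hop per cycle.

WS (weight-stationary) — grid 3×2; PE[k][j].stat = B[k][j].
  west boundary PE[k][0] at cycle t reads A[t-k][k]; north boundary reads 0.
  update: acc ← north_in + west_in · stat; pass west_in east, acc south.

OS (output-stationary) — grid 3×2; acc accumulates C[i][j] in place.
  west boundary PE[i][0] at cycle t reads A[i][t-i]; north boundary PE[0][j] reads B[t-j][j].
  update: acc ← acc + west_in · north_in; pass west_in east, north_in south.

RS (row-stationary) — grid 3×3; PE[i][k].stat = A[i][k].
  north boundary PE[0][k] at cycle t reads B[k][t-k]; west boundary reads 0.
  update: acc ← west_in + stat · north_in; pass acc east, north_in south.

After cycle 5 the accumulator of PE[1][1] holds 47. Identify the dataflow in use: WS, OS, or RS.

dataflow = OS

WS (3×2 grid), PE[1][1]:
  step 0 · PE1,1: acc=0; fwd→0 fwd↓0
  step 1 · PE1,1: acc=0; fwd→0 fwd↓0
  step 2 · PE1,1: acc=26; fwd→1 fwd↓26
  step 3 · PE1,1: acc=40; fwd→5 fwd↓40
  step 4 · PE1,1: acc=28; fwd→5 fwd↓28
  step 5 · PE1,1: acc=0; fwd→0 fwd↓0
OS (3×2 grid), PE[1][1]:
  step 0 · PE1,1: acc=0; fwd→0 fwd↓0
  step 1 · PE1,1: acc=0; fwd→0 fwd↓0
  step 2 · PE1,1: acc=15; fwd→5 fwd↓3
  step 3 · PE1,1: acc=40; fwd→5 fwd↓5
  step 4 · PE1,1: acc=47; fwd→1 fwd↓7
  step 5 · PE1,1: acc=47; fwd→0 fwd↓0
RS (3×3 grid), PE[1][1]:
  step 0 · PE1,1: acc=0; fwd→0 fwd↓0
  step 1 · PE1,1: acc=0; fwd→0 fwd↓0
  step 2 · PE1,1: acc=55; fwd→55 fwd↓6
  step 3 · PE1,1: acc=40; fwd→40 fwd↓5
  step 4 · PE1,1: acc=0; fwd→0 fwd↓0
  step 5 · PE1,1: acc=0; fwd→0 fwd↓0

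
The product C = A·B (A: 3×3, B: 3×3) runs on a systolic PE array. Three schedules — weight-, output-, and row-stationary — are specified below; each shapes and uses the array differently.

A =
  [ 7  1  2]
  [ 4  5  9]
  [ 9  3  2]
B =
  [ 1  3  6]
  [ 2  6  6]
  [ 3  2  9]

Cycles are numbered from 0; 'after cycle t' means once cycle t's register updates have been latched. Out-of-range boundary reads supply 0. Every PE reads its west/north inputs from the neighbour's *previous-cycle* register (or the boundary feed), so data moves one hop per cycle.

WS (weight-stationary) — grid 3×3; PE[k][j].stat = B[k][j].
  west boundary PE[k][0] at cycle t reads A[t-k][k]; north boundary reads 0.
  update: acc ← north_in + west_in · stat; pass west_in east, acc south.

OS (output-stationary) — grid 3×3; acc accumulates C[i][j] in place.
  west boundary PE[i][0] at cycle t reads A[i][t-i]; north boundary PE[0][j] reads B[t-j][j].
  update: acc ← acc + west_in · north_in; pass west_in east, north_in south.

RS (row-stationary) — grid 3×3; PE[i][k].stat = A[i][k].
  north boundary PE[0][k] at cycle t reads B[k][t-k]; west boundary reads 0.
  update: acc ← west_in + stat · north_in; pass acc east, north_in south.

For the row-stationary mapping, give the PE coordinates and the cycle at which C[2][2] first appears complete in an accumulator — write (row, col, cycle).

(row, col, cycle) = (2, 2, 6)

RS — PE[2][2] is where C[2][2] collects:
  step 0 · PE2,2: acc=0; fwd→0 fwd↓0
  step 1 · PE2,2: acc=0; fwd→0 fwd↓0
  step 2 · PE2,2: acc=0; fwd→0 fwd↓0
  step 3 · PE2,2: acc=0; fwd→0 fwd↓0
  step 4 · PE2,2: acc=21; fwd→21 fwd↓3
  step 5 · PE2,2: acc=49; fwd→49 fwd↓2
  step 6 · PE2,2: acc=90; fwd→90 fwd↓9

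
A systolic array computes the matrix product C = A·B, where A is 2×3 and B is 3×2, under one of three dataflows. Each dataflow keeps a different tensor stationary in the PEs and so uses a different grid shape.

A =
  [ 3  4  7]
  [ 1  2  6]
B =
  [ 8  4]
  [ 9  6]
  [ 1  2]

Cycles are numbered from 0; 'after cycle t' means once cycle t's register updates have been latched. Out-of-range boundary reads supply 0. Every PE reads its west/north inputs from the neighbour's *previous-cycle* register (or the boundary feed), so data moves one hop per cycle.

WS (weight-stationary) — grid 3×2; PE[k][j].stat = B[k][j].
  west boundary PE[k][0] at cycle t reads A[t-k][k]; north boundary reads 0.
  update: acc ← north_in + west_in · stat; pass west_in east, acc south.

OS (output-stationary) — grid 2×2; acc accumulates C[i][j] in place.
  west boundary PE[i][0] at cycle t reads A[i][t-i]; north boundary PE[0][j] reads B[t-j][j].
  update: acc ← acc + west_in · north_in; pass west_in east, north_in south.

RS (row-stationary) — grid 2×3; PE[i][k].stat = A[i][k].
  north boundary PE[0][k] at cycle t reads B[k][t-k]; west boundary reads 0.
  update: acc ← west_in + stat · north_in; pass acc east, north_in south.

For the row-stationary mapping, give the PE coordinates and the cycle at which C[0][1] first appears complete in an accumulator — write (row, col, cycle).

(row, col, cycle) = (0, 2, 3)

Under RS, C[0][1] lands at PE[0][2]:
  after 0 — PE[0][2] acc=0, pass-E 0, pass-S 0
  after 1 — PE[0][2] acc=0, pass-E 0, pass-S 0
  after 2 — PE[0][2] acc=67, pass-E 67, pass-S 1
  after 3 — PE[0][2] acc=50, pass-E 50, pass-S 2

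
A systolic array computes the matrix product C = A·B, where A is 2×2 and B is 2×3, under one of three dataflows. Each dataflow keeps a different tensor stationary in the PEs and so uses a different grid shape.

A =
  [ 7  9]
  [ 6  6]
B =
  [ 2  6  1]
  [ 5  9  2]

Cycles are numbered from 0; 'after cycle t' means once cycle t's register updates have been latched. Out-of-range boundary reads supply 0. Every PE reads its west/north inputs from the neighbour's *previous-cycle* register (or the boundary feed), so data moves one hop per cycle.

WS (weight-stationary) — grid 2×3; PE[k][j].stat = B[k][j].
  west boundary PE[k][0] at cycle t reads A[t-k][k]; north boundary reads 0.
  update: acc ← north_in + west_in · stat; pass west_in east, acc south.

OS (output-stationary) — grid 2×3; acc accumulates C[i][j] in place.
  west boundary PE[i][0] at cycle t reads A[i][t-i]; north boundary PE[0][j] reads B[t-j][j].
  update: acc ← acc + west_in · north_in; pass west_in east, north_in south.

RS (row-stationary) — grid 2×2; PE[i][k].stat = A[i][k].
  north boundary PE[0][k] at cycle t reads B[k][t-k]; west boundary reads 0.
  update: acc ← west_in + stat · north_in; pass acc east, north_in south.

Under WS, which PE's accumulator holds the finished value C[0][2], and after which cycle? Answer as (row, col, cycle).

Under WS, C[0][2] lands at PE[1][2]:
  t=0 PE[1][2]: acc=0 h=0 v=0
  t=1 PE[1][2]: acc=0 h=0 v=0
  t=2 PE[1][2]: acc=0 h=0 v=0
  t=3 PE[1][2]: acc=25 h=9 v=25

(row, col, cycle) = (1, 2, 3)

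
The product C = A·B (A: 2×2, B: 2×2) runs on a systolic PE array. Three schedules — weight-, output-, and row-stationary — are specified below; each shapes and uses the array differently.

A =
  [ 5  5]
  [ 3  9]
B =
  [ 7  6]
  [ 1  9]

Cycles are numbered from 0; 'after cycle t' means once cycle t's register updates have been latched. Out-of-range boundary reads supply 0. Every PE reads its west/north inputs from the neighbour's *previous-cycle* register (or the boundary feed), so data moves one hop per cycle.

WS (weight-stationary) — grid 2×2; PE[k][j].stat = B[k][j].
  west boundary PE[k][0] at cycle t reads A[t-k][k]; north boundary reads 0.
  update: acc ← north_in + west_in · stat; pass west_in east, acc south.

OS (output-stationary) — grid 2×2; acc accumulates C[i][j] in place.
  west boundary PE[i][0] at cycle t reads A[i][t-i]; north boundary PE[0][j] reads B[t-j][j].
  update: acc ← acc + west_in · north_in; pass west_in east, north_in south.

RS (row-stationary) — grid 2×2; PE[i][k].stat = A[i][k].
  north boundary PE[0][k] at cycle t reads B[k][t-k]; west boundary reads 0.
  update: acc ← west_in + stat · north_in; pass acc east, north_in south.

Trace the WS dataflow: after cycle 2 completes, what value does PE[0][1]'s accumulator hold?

PE[0][1].acc = 18

WS (2×2). Following PE[0][1] plus its west/north inputs:
  step 0 · PE0,0: acc=35; fwd→5 fwd↓35
  step 0 · PE0,1: acc=0; fwd→0 fwd↓0
  step 1 · PE0,0: acc=21; fwd→3 fwd↓21
  step 1 · PE0,1: acc=30; fwd→5 fwd↓30
  step 2 · PE0,0: acc=0; fwd→0 fwd↓0
  step 2 · PE0,1: acc=18; fwd→3 fwd↓18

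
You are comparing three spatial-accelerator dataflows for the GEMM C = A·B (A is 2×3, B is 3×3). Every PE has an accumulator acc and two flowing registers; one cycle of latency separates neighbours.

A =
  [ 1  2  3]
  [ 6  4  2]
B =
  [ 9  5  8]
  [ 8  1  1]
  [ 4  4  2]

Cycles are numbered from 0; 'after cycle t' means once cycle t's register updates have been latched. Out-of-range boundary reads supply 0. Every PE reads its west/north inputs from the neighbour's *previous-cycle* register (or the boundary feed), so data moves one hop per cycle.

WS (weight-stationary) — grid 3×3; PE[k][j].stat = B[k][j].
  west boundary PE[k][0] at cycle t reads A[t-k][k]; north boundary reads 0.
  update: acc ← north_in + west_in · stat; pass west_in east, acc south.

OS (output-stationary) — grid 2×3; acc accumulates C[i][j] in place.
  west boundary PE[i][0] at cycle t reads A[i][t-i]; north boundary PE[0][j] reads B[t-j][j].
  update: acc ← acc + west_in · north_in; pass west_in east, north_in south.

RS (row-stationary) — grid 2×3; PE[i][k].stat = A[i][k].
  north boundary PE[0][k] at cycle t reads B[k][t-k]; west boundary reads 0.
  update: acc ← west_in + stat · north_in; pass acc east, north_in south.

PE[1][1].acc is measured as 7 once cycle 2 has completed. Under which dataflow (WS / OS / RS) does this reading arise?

dataflow = WS

— WS: 3×3; PE[1][1] trace:
  c0 r1c1: 0 / 0 / 0
  c1 r1c1: 0 / 0 / 0
  c2 r1c1: 7 / 2 / 7
— OS: 2×3; PE[1][1] trace:
  c0 r1c1: 0 / 0 / 0
  c1 r1c1: 0 / 0 / 0
  c2 r1c1: 30 / 6 / 5
— RS: 2×3; PE[1][1] trace:
  c0 r1c1: 0 / 0 / 0
  c1 r1c1: 0 / 0 / 0
  c2 r1c1: 86 / 86 / 8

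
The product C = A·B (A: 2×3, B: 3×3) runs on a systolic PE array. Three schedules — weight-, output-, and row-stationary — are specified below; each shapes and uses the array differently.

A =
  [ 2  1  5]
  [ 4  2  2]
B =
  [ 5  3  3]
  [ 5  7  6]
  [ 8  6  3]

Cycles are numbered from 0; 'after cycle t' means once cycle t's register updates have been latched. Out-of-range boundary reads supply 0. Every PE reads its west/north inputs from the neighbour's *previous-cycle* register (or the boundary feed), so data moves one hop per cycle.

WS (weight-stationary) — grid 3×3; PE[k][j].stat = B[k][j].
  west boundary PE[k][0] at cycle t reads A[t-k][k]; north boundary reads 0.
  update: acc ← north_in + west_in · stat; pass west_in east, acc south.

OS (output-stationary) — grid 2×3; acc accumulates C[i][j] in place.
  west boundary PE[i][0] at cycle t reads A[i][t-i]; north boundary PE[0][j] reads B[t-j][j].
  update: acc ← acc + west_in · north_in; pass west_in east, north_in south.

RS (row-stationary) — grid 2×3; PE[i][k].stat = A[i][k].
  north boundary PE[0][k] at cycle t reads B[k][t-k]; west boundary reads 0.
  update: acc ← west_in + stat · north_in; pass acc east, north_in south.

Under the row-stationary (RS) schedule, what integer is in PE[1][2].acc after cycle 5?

RS on a 2×3 grid — tracing PE[1][2] and its feeders:
  c0 r0c2: 0 / 0 / 0
  c0 r1c1: 0 / 0 / 0
  c0 r1c2: 0 / 0 / 0
  c1 r0c2: 0 / 0 / 0
  c1 r1c1: 0 / 0 / 0
  c1 r1c2: 0 / 0 / 0
  c2 r0c2: 55 / 55 / 8
  c2 r1c1: 30 / 30 / 5
  c2 r1c2: 0 / 0 / 0
  c3 r0c2: 43 / 43 / 6
  c3 r1c1: 26 / 26 / 7
  c3 r1c2: 46 / 46 / 8
  c4 r0c2: 27 / 27 / 3
  c4 r1c1: 24 / 24 / 6
  c4 r1c2: 38 / 38 / 6
  c5 r0c2: 0 / 0 / 0
  c5 r1c1: 0 / 0 / 0
  c5 r1c2: 30 / 30 / 3

PE[1][2].acc = 30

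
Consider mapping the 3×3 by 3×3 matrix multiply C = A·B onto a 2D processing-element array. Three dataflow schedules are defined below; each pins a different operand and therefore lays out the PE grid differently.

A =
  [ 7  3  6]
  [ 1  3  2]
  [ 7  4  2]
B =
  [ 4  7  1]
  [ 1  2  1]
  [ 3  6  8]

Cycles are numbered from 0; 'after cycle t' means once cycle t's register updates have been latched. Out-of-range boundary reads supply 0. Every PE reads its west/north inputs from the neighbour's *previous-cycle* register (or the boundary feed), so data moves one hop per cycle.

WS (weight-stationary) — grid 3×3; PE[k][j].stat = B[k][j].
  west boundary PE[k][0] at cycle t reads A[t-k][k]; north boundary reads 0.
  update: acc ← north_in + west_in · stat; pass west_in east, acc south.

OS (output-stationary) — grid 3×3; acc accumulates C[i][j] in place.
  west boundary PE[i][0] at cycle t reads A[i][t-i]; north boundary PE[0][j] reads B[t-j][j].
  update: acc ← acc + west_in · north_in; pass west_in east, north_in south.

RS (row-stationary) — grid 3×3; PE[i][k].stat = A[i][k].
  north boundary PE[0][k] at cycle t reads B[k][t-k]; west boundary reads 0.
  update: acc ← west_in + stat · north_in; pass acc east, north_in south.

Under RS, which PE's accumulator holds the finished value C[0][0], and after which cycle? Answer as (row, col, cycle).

RS: C[0][0] accumulates in PE[0][2]:
  @0  [0,2]  acc 0  |  →0  ↓0
  @1  [0,2]  acc 0  |  →0  ↓0
  @2  [0,2]  acc 49  |  →49  ↓3

(row, col, cycle) = (0, 2, 2)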